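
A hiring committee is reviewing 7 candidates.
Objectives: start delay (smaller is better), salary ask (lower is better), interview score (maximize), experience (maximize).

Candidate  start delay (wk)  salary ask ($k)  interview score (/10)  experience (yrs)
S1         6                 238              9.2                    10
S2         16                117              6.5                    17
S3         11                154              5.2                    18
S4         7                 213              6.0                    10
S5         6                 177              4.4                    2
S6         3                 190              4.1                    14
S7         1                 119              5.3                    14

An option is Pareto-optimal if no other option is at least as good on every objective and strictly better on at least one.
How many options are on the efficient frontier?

5

S1: not dominated (best interview score).
S2: not dominated (best salary ask).
S3: not dominated (best experience).
S4: not dominated.
S5: dominated by S7 (start delay 1≤6, salary ask 119≤177, interview score 5.3≥4.4, experience 14≥2).
S6: dominated by S7 (start delay 1≤3, salary ask 119≤190, interview score 5.3≥4.1, experience 14≥14).
S7: not dominated (best start delay).
Pareto-optimal: S1, S2, S3, S4, S7 → 5.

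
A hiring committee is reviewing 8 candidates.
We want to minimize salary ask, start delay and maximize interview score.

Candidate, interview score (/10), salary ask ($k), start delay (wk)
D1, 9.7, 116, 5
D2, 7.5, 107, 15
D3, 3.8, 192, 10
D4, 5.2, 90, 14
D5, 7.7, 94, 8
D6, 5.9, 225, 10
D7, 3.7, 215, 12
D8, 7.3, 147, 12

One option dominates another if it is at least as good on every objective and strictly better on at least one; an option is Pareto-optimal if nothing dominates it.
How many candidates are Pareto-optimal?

3

D1: not dominated (best interview score).
D2: dominated by D5 (interview score 7.7≥7.5, salary ask 94≤107, start delay 8≤15).
D3: dominated by D1 (interview score 9.7≥3.8, salary ask 116≤192, start delay 5≤10).
D4: not dominated (best salary ask).
D5: not dominated.
D6: dominated by D1 (interview score 9.7≥5.9, salary ask 116≤225, start delay 5≤10).
D7: dominated by D1 (interview score 9.7≥3.7, salary ask 116≤215, start delay 5≤12).
D8: dominated by D1 (interview score 9.7≥7.3, salary ask 116≤147, start delay 5≤12).
Pareto-optimal: D1, D4, D5 → 3.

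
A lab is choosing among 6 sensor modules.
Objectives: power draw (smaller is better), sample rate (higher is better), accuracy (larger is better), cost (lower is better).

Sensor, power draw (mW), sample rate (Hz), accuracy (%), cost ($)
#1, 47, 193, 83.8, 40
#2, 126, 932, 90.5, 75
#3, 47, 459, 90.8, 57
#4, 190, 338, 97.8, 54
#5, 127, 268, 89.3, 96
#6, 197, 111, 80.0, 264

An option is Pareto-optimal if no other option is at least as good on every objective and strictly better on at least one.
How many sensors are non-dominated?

4

#1: not dominated (best cost).
#2: not dominated (best sample rate).
#3: not dominated.
#4: not dominated (best accuracy).
#5: dominated by #2 (power draw 126≤127, sample rate 932≥268, accuracy 90.5≥89.3, cost 75≤96).
#6: dominated by #1 (power draw 47≤197, sample rate 193≥111, accuracy 83.8≥80.0, cost 40≤264).
Pareto-optimal: #1, #2, #3, #4 → 4.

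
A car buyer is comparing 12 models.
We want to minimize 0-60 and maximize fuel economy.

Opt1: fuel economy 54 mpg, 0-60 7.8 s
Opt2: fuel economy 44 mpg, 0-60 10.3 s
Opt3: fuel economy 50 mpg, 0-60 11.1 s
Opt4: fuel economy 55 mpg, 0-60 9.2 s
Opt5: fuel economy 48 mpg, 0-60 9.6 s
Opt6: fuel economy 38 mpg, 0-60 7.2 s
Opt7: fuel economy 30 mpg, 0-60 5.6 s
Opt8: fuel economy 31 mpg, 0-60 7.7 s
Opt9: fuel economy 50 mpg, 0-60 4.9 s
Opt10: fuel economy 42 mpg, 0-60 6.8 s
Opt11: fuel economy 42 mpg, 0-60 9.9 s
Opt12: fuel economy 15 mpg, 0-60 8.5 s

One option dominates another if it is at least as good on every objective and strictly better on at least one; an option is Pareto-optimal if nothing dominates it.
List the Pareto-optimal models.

Opt1: not dominated.
Opt2: dominated by Opt1 (fuel economy 54≥44, 0-60 7.8≤10.3).
Opt3: dominated by Opt1 (fuel economy 54≥50, 0-60 7.8≤11.1).
Opt4: not dominated (best fuel economy).
Opt5: dominated by Opt1 (fuel economy 54≥48, 0-60 7.8≤9.6).
Opt6: dominated by Opt9 (fuel economy 50≥38, 0-60 4.9≤7.2).
Opt7: dominated by Opt9 (fuel economy 50≥30, 0-60 4.9≤5.6).
Opt8: dominated by Opt6 (fuel economy 38≥31, 0-60 7.2≤7.7).
Opt9: not dominated (best 0-60).
Opt10: dominated by Opt9 (fuel economy 50≥42, 0-60 4.9≤6.8).
Opt11: dominated by Opt1 (fuel economy 54≥42, 0-60 7.8≤9.9).
Opt12: dominated by Opt1 (fuel economy 54≥15, 0-60 7.8≤8.5).

Opt1, Opt4, Opt9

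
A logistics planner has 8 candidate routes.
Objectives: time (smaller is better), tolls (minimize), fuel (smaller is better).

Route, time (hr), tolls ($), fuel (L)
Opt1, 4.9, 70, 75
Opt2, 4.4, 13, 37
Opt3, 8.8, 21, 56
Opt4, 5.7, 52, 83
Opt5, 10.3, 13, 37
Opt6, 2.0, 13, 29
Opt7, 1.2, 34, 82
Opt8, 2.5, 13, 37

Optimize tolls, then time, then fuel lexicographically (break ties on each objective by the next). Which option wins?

First minimize tolls: best is 13, kept {Opt2, Opt5, Opt6, Opt8}.
Then minimize time: best is 2.0, kept {Opt6}.

Opt6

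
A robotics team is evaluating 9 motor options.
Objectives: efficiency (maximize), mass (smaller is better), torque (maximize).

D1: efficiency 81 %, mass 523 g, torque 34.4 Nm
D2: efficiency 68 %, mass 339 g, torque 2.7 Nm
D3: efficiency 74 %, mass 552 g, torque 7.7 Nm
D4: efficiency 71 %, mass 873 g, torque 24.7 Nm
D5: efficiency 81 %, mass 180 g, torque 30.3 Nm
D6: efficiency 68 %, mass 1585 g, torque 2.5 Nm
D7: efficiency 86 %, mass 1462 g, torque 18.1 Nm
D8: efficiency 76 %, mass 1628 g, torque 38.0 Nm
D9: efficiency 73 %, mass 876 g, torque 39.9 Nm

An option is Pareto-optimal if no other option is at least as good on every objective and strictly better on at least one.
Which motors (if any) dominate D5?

D1: worse on mass (523 vs 180).
D2: worse on efficiency (68 vs 81).
D3: worse on efficiency (74 vs 81).
D4: worse on efficiency (71 vs 81).
D6: worse on efficiency (68 vs 81).
D7: worse on mass (1462 vs 180).
D8: worse on efficiency (76 vs 81).
D9: worse on efficiency (73 vs 81).
No option dominates D5.

none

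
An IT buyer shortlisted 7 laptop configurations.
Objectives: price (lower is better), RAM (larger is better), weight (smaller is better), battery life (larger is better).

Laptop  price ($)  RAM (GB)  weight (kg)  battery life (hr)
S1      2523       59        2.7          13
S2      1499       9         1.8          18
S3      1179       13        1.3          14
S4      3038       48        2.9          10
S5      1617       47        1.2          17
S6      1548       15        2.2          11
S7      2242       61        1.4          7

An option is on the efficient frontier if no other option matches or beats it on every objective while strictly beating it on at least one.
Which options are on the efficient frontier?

S1, S2, S3, S5, S6, S7

S1: not dominated.
S2: not dominated (best battery life).
S3: not dominated (best price).
S4: dominated by S1 (price 2523≤3038, RAM 59≥48, weight 2.7≤2.9, battery life 13≥10).
S5: not dominated (best weight).
S6: not dominated.
S7: not dominated (best RAM).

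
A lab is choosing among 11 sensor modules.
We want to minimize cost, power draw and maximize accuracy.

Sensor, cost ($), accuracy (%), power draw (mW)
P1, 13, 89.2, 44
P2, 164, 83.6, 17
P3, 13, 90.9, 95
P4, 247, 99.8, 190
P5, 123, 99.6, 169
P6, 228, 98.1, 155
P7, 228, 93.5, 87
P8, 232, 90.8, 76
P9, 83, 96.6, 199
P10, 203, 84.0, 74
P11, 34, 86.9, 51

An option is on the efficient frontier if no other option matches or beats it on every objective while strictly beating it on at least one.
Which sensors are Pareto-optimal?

P1: not dominated.
P2: not dominated (best power draw).
P3: not dominated.
P4: not dominated (best accuracy).
P5: not dominated.
P6: not dominated.
P7: not dominated.
P8: not dominated.
P9: not dominated.
P10: dominated by P1 (cost 13≤203, accuracy 89.2≥84.0, power draw 44≤74).
P11: dominated by P1 (cost 13≤34, accuracy 89.2≥86.9, power draw 44≤51).

P1, P2, P3, P4, P5, P6, P7, P8, P9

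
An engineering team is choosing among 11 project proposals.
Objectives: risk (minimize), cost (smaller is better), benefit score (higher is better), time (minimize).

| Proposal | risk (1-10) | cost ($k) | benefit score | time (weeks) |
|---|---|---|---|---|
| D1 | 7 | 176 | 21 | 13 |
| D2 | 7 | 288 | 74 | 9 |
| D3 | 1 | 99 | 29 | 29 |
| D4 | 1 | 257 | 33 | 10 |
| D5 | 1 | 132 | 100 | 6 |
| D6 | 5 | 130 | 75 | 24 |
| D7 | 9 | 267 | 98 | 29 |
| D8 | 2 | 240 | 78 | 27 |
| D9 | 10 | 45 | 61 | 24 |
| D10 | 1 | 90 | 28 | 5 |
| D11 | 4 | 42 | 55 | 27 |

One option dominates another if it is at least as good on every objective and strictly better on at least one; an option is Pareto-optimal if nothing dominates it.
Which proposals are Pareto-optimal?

D1: dominated by D5 (risk 1≤7, cost 132≤176, benefit score 100≥21, time 6≤13).
D2: dominated by D5 (risk 1≤7, cost 132≤288, benefit score 100≥74, time 6≤9).
D3: not dominated.
D4: dominated by D5 (risk 1≤1, cost 132≤257, benefit score 100≥33, time 6≤10).
D5: not dominated (best benefit score).
D6: not dominated.
D7: dominated by D5 (risk 1≤9, cost 132≤267, benefit score 100≥98, time 6≤29).
D8: dominated by D5 (risk 1≤2, cost 132≤240, benefit score 100≥78, time 6≤27).
D9: not dominated.
D10: not dominated (best time).
D11: not dominated (best cost).

D3, D5, D6, D9, D10, D11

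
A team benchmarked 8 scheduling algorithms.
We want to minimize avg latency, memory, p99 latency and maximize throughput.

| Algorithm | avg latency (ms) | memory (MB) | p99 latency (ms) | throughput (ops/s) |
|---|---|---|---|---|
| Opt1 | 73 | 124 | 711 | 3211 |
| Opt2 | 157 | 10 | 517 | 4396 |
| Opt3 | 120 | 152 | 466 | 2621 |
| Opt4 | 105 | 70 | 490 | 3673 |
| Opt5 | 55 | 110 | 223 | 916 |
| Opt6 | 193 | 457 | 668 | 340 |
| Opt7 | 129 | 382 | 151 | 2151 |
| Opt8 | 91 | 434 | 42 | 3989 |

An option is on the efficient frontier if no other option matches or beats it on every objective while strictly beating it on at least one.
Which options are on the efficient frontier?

Opt1: not dominated.
Opt2: not dominated (best memory).
Opt3: not dominated.
Opt4: not dominated.
Opt5: not dominated (best avg latency).
Opt6: dominated by Opt2 (avg latency 157≤193, memory 10≤457, p99 latency 517≤668, throughput 4396≥340).
Opt7: not dominated.
Opt8: not dominated (best p99 latency).

Opt1, Opt2, Opt3, Opt4, Opt5, Opt7, Opt8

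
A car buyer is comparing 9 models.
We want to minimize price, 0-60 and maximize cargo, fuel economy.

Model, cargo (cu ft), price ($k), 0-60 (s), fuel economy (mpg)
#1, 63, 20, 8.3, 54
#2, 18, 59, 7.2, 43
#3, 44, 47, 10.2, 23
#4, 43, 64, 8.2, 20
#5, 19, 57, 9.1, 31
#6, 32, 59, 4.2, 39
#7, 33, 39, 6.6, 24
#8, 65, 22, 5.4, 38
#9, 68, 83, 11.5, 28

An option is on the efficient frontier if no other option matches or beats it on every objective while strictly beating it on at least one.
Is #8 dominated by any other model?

No

#1: worse on cargo (63 vs 65).
#2: worse on cargo (18 vs 65).
#3: worse on cargo (44 vs 65).
#4: worse on cargo (43 vs 65).
#5: worse on cargo (19 vs 65).
#6: worse on cargo (32 vs 65).
#7: worse on cargo (33 vs 65).
#9: worse on price (83 vs 22).
No option is at least as good as #8 on every objective and strictly better on one.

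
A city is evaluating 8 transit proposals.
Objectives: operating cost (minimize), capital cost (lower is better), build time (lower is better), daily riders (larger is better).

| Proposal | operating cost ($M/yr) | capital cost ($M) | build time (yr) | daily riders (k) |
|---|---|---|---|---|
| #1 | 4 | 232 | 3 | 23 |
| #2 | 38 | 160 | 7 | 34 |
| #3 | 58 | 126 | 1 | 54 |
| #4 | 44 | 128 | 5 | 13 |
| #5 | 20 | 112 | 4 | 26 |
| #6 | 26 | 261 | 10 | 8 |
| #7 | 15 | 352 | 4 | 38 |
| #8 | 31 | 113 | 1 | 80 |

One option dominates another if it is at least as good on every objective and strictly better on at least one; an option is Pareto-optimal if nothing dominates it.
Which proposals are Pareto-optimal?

#1: not dominated (best operating cost).
#2: dominated by #8 (operating cost 31≤38, capital cost 113≤160, build time 1≤7, daily riders 80≥34).
#3: dominated by #8 (operating cost 31≤58, capital cost 113≤126, build time 1≤1, daily riders 80≥54).
#4: dominated by #5 (operating cost 20≤44, capital cost 112≤128, build time 4≤5, daily riders 26≥13).
#5: not dominated (best capital cost).
#6: dominated by #1 (operating cost 4≤26, capital cost 232≤261, build time 3≤10, daily riders 23≥8).
#7: not dominated.
#8: not dominated (best daily riders).

#1, #5, #7, #8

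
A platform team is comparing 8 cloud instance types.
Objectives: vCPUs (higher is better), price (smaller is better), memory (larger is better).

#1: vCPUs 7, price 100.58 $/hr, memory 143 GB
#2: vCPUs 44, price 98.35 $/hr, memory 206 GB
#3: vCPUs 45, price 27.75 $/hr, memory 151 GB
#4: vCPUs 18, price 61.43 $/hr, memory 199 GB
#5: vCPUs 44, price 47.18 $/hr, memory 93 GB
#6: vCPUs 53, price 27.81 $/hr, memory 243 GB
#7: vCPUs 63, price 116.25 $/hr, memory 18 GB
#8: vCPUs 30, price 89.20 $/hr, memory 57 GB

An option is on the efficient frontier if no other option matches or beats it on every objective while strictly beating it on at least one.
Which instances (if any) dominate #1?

#2: vCPUs 44≥7, price 98.35≤100.58, memory 206≥143 — dominates #1.
#3: vCPUs 45≥7, price 27.75≤100.58, memory 151≥143 — dominates #1.
#4: vCPUs 18≥7, price 61.43≤100.58, memory 199≥143 — dominates #1.
#6: vCPUs 53≥7, price 27.81≤100.58, memory 243≥143 — dominates #1.
Others (#5, #7, #8) are each worse than #1 on at least one objective.

#2, #3, #4, #6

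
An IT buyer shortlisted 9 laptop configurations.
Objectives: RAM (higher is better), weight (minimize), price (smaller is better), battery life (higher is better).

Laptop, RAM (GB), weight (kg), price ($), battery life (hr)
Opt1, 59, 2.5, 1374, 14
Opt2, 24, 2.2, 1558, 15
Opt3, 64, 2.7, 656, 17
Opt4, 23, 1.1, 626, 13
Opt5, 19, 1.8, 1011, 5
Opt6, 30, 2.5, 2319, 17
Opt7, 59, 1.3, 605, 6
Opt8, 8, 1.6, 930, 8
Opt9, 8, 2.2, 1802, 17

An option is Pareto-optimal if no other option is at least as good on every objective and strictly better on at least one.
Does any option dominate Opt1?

No

Opt2: worse on RAM (24 vs 59).
Opt3: worse on weight (2.7 vs 2.5).
Opt4: worse on RAM (23 vs 59).
Opt5: worse on RAM (19 vs 59).
Opt6: worse on RAM (30 vs 59).
Opt7: worse on battery life (6 vs 14).
Opt8: worse on RAM (8 vs 59).
Opt9: worse on RAM (8 vs 59).
No option is at least as good as Opt1 on every objective and strictly better on one.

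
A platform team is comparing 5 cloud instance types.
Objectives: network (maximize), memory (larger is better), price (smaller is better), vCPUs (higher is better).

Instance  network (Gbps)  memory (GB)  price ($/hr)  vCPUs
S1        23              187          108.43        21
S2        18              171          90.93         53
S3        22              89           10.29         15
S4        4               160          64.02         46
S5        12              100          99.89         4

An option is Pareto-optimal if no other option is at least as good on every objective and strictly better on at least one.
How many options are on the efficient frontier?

S1: not dominated (best network).
S2: not dominated (best vCPUs).
S3: not dominated (best price).
S4: not dominated.
S5: dominated by S2 (network 18≥12, memory 171≥100, price 90.93≤99.89, vCPUs 53≥4).
Pareto-optimal: S1, S2, S3, S4 → 4.

4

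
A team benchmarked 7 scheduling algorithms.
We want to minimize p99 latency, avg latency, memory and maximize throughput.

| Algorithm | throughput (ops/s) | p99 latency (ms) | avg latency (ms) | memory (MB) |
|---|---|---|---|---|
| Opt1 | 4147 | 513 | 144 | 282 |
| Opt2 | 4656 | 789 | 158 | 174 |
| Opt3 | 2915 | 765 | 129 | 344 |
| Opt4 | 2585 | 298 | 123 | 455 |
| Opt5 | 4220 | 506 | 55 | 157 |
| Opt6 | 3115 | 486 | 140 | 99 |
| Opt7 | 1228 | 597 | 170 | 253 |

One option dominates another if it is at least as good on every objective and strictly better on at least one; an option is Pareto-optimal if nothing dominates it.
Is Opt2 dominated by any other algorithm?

No

Opt1: worse on throughput (4147 vs 4656).
Opt3: worse on throughput (2915 vs 4656).
Opt4: worse on throughput (2585 vs 4656).
Opt5: worse on throughput (4220 vs 4656).
Opt6: worse on throughput (3115 vs 4656).
Opt7: worse on throughput (1228 vs 4656).
No option is at least as good as Opt2 on every objective and strictly better on one.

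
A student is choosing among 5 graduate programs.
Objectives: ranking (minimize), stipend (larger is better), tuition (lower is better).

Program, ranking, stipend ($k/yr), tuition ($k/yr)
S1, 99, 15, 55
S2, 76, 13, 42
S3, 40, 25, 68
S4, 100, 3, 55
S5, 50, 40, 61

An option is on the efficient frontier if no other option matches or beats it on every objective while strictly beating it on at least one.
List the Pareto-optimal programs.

S1: not dominated.
S2: not dominated (best tuition).
S3: not dominated (best ranking).
S4: dominated by S1 (ranking 99≤100, stipend 15≥3, tuition 55≤55).
S5: not dominated (best stipend).

S1, S2, S3, S5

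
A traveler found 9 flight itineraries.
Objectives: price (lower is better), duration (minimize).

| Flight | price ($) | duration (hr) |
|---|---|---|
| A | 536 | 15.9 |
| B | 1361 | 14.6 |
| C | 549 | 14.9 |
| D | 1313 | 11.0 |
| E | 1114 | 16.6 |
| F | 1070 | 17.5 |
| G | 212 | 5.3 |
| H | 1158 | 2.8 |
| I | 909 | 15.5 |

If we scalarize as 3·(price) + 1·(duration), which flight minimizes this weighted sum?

A: 3·536 + 1·15.9 = 1623.9
B: 3·1361 + 1·14.6 = 4097.6
C: 3·549 + 1·14.9 = 1661.9
D: 3·1313 + 1·11.0 = 3950.0
E: 3·1114 + 1·16.6 = 3358.6
F: 3·1070 + 1·17.5 = 3227.5
G: 3·212 + 1·5.3 = 641.3
H: 3·1158 + 1·2.8 = 3476.8
I: 3·909 + 1·15.5 = 2742.5
Lowest: G at 641.3.

G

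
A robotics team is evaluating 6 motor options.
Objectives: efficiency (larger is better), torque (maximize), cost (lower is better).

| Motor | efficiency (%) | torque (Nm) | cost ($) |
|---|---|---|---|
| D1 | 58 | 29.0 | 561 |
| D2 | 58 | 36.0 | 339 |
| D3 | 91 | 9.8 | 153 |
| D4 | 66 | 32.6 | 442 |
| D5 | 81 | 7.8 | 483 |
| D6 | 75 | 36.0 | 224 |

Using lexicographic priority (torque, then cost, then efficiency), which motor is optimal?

First maximize torque: best is 36.0, kept {D2, D6}.
Then minimize cost: best is 224, kept {D6}.

D6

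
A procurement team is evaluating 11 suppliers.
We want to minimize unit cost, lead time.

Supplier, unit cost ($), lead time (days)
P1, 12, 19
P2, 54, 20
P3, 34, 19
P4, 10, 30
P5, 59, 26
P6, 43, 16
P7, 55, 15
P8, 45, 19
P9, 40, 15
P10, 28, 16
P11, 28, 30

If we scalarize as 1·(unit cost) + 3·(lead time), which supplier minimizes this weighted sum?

P1

P1: 1·12 + 3·19 = 69
P2: 1·54 + 3·20 = 114
P3: 1·34 + 3·19 = 91
P4: 1·10 + 3·30 = 100
P5: 1·59 + 3·26 = 137
P6: 1·43 + 3·16 = 91
P7: 1·55 + 3·15 = 100
P8: 1·45 + 3·19 = 102
P9: 1·40 + 3·15 = 85
P10: 1·28 + 3·16 = 76
P11: 1·28 + 3·30 = 118
Lowest: P1 at 69.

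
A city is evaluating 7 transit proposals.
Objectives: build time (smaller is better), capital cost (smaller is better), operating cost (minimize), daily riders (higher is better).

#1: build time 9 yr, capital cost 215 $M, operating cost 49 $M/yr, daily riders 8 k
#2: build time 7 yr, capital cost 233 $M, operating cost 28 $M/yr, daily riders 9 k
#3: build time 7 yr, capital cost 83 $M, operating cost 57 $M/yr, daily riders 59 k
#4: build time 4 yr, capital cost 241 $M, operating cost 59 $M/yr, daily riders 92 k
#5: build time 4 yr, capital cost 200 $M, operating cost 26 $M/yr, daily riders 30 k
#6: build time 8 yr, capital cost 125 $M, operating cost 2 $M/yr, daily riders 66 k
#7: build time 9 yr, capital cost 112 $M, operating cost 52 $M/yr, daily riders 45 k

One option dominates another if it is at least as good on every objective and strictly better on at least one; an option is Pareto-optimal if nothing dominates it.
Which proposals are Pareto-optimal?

#1: dominated by #5 (build time 4≤9, capital cost 200≤215, operating cost 26≤49, daily riders 30≥8).
#2: dominated by #5 (build time 4≤7, capital cost 200≤233, operating cost 26≤28, daily riders 30≥9).
#3: not dominated (best capital cost).
#4: not dominated (best daily riders).
#5: not dominated.
#6: not dominated (best operating cost).
#7: not dominated.

#3, #4, #5, #6, #7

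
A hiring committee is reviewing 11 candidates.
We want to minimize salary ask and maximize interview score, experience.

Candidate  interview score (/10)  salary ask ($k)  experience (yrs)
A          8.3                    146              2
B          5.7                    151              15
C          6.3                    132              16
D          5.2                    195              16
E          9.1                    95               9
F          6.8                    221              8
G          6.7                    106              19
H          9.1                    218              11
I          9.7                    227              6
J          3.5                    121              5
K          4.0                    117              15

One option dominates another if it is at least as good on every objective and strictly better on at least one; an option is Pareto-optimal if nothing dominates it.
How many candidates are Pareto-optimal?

A: dominated by E (interview score 9.1≥8.3, salary ask 95≤146, experience 9≥2).
B: dominated by C (interview score 6.3≥5.7, salary ask 132≤151, experience 16≥15).
C: dominated by G (interview score 6.7≥6.3, salary ask 106≤132, experience 19≥16).
D: dominated by C (interview score 6.3≥5.2, salary ask 132≤195, experience 16≥16).
E: not dominated (best salary ask).
F: dominated by E (interview score 9.1≥6.8, salary ask 95≤221, experience 9≥8).
G: not dominated (best experience).
H: not dominated.
I: not dominated (best interview score).
J: dominated by E (interview score 9.1≥3.5, salary ask 95≤121, experience 9≥5).
K: dominated by G (interview score 6.7≥4.0, salary ask 106≤117, experience 19≥15).
Pareto-optimal: E, G, H, I → 4.

4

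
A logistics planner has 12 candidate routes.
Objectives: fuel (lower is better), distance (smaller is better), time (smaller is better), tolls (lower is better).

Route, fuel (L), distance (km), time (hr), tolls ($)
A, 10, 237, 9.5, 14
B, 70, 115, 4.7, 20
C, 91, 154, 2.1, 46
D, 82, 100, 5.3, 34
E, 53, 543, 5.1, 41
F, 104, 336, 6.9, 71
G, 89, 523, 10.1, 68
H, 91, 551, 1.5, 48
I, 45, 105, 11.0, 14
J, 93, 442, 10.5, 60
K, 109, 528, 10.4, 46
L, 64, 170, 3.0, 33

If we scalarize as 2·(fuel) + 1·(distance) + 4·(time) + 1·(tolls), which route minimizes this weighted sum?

A: 2·10 + 1·237 + 4·9.5 + 1·14 = 309.0
B: 2·70 + 1·115 + 4·4.7 + 1·20 = 293.8
C: 2·91 + 1·154 + 4·2.1 + 1·46 = 390.4
D: 2·82 + 1·100 + 4·5.3 + 1·34 = 319.2
E: 2·53 + 1·543 + 4·5.1 + 1·41 = 710.4
F: 2·104 + 1·336 + 4·6.9 + 1·71 = 642.6
G: 2·89 + 1·523 + 4·10.1 + 1·68 = 809.4
H: 2·91 + 1·551 + 4·1.5 + 1·48 = 787.0
I: 2·45 + 1·105 + 4·11.0 + 1·14 = 253.0
J: 2·93 + 1·442 + 4·10.5 + 1·60 = 730.0
K: 2·109 + 1·528 + 4·10.4 + 1·46 = 833.6
L: 2·64 + 1·170 + 4·3.0 + 1·33 = 343.0
Lowest: I at 253.0.

I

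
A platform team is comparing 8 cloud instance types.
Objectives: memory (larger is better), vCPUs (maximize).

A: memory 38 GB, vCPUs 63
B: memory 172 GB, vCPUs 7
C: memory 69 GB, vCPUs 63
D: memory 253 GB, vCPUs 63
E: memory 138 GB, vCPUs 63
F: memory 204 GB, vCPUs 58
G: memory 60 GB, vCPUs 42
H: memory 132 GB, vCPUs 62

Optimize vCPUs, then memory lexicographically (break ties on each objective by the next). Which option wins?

First maximize vCPUs: best is 63, kept {A, C, D, E}.
Then maximize memory: best is 253, kept {D}.

D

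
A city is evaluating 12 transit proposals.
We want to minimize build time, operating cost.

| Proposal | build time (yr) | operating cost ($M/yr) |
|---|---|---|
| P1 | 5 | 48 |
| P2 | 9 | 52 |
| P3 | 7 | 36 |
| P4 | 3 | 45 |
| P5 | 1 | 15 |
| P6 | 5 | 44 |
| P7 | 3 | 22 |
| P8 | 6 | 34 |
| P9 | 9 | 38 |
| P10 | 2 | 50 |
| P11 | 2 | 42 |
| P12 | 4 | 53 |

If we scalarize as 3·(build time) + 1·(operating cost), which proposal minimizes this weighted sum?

P1: 3·5 + 1·48 = 63
P2: 3·9 + 1·52 = 79
P3: 3·7 + 1·36 = 57
P4: 3·3 + 1·45 = 54
P5: 3·1 + 1·15 = 18
P6: 3·5 + 1·44 = 59
P7: 3·3 + 1·22 = 31
P8: 3·6 + 1·34 = 52
P9: 3·9 + 1·38 = 65
P10: 3·2 + 1·50 = 56
P11: 3·2 + 1·42 = 48
P12: 3·4 + 1·53 = 65
Lowest: P5 at 18.

P5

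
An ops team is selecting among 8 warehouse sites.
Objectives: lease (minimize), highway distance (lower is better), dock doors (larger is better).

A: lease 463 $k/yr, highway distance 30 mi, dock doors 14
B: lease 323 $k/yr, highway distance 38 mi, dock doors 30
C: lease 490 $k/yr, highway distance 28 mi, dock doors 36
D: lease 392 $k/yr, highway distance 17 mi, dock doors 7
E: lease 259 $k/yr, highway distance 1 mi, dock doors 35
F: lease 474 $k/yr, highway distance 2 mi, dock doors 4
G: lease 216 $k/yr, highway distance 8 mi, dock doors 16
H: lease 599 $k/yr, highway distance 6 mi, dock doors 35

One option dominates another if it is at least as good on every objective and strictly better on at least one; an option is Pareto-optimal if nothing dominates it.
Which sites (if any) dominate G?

none

A: worse on lease (463 vs 216).
B: worse on lease (323 vs 216).
C: worse on lease (490 vs 216).
D: worse on lease (392 vs 216).
E: worse on lease (259 vs 216).
F: worse on lease (474 vs 216).
H: worse on lease (599 vs 216).
No option dominates G.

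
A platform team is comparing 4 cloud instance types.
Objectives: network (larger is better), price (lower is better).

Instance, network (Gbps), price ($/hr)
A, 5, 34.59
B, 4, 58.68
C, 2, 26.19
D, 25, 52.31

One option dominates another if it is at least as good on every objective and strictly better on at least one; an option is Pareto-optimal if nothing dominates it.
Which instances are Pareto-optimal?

A, C, D

A: not dominated.
B: dominated by A (network 5≥4, price 34.59≤58.68).
C: not dominated (best price).
D: not dominated (best network).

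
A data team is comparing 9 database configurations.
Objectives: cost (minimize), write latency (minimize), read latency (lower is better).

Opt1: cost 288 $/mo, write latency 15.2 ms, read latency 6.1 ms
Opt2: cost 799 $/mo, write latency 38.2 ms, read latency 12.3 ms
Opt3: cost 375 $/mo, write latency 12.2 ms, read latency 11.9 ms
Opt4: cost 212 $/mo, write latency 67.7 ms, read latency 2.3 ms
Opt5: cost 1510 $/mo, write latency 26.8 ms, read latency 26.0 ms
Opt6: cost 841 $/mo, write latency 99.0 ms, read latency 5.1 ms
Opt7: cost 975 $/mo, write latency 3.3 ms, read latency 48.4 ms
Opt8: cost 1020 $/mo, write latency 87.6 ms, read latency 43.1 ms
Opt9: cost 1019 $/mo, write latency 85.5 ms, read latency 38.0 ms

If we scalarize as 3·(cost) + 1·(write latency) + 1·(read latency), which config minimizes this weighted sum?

Opt1: 3·288 + 1·15.2 + 1·6.1 = 885.3
Opt2: 3·799 + 1·38.2 + 1·12.3 = 2447.5
Opt3: 3·375 + 1·12.2 + 1·11.9 = 1149.1
Opt4: 3·212 + 1·67.7 + 1·2.3 = 706.0
Opt5: 3·1510 + 1·26.8 + 1·26.0 = 4582.8
Opt6: 3·841 + 1·99.0 + 1·5.1 = 2627.1
Opt7: 3·975 + 1·3.3 + 1·48.4 = 2976.7
Opt8: 3·1020 + 1·87.6 + 1·43.1 = 3190.7
Opt9: 3·1019 + 1·85.5 + 1·38.0 = 3180.5
Lowest: Opt4 at 706.0.

Opt4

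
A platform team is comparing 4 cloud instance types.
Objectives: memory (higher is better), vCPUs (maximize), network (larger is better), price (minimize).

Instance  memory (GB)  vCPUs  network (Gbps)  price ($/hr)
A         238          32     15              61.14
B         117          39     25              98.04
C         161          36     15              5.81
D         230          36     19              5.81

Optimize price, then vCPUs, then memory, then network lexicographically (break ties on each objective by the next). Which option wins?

D

First minimize price: best is 5.81, kept {C, D}.
Then maximize vCPUs: best is 36, kept {C, D}.
Then maximize memory: best is 230, kept {D}.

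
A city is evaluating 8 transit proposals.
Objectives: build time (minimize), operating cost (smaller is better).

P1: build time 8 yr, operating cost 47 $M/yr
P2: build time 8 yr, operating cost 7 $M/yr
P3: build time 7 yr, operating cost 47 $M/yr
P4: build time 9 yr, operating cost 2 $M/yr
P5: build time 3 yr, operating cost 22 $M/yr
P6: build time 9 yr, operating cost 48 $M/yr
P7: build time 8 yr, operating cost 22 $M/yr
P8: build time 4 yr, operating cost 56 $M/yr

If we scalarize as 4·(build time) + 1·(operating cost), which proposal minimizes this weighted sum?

P5

P1: 4·8 + 1·47 = 79
P2: 4·8 + 1·7 = 39
P3: 4·7 + 1·47 = 75
P4: 4·9 + 1·2 = 38
P5: 4·3 + 1·22 = 34
P6: 4·9 + 1·48 = 84
P7: 4·8 + 1·22 = 54
P8: 4·4 + 1·56 = 72
Lowest: P5 at 34.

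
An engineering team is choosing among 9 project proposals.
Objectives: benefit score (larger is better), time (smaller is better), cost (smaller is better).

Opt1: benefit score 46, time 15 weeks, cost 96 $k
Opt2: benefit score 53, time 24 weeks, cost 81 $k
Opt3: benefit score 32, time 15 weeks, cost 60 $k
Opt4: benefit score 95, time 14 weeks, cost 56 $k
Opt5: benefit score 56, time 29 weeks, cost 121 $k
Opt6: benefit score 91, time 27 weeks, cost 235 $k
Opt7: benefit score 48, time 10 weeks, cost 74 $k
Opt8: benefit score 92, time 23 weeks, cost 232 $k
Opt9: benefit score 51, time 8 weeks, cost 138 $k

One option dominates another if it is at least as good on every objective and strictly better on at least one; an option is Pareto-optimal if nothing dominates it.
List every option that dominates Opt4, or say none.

Opt1: worse on benefit score (46 vs 95).
Opt2: worse on benefit score (53 vs 95).
Opt3: worse on benefit score (32 vs 95).
Opt5: worse on benefit score (56 vs 95).
Opt6: worse on benefit score (91 vs 95).
Opt7: worse on benefit score (48 vs 95).
Opt8: worse on benefit score (92 vs 95).
Opt9: worse on benefit score (51 vs 95).
No option dominates Opt4.

none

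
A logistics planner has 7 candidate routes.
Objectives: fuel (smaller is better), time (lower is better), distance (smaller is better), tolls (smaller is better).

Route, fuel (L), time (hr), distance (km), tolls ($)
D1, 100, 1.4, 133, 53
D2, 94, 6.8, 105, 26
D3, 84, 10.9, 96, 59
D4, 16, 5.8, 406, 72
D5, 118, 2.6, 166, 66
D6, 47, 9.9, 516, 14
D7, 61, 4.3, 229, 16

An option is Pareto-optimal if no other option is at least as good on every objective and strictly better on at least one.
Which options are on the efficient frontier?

D1, D2, D3, D4, D6, D7

D1: not dominated (best time).
D2: not dominated.
D3: not dominated (best distance).
D4: not dominated (best fuel).
D5: dominated by D1 (fuel 100≤118, time 1.4≤2.6, distance 133≤166, tolls 53≤66).
D6: not dominated (best tolls).
D7: not dominated.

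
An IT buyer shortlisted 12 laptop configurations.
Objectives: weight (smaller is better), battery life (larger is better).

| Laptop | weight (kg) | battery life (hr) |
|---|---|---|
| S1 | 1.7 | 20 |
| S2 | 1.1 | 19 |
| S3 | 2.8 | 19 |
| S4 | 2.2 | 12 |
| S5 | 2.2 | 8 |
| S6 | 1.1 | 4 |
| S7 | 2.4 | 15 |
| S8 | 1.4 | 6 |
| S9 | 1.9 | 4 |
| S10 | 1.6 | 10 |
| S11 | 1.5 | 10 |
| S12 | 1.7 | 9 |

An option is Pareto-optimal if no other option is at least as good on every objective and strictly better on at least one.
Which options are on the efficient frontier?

S1, S2

S1: not dominated (best battery life).
S2: not dominated.
S3: dominated by S1 (weight 1.7≤2.8, battery life 20≥19).
S4: dominated by S1 (weight 1.7≤2.2, battery life 20≥12).
S5: dominated by S1 (weight 1.7≤2.2, battery life 20≥8).
S6: dominated by S2 (weight 1.1≤1.1, battery life 19≥4).
S7: dominated by S1 (weight 1.7≤2.4, battery life 20≥15).
S8: dominated by S2 (weight 1.1≤1.4, battery life 19≥6).
S9: dominated by S1 (weight 1.7≤1.9, battery life 20≥4).
S10: dominated by S2 (weight 1.1≤1.6, battery life 19≥10).
S11: dominated by S2 (weight 1.1≤1.5, battery life 19≥10).
S12: dominated by S1 (weight 1.7≤1.7, battery life 20≥9).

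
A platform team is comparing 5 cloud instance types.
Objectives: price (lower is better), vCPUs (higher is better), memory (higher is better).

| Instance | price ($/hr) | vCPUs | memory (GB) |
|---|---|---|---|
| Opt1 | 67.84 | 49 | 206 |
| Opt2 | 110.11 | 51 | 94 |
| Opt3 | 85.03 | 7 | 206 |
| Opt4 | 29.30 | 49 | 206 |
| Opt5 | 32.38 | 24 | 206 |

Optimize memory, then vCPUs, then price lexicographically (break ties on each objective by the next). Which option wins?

Opt4

First maximize memory: best is 206, kept {Opt1, Opt3, Opt4, Opt5}.
Then maximize vCPUs: best is 49, kept {Opt1, Opt4}.
Then minimize price: best is 29.30, kept {Opt4}.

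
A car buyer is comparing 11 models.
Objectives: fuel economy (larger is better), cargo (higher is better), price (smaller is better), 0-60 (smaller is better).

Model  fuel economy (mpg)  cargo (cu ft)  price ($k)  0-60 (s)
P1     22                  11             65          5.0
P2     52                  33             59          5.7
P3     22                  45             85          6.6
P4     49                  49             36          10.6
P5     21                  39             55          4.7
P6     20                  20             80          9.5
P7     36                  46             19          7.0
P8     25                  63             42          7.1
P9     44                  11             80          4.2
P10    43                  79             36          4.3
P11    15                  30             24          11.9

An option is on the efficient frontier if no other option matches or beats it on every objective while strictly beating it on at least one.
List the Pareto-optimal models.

P2, P4, P7, P9, P10

P1: dominated by P10 (fuel economy 43≥22, cargo 79≥11, price 36≤65, 0-60 4.3≤5.0).
P2: not dominated (best fuel economy).
P3: dominated by P10 (fuel economy 43≥22, cargo 79≥45, price 36≤85, 0-60 4.3≤6.6).
P4: not dominated.
P5: dominated by P10 (fuel economy 43≥21, cargo 79≥39, price 36≤55, 0-60 4.3≤4.7).
P6: dominated by P2 (fuel economy 52≥20, cargo 33≥20, price 59≤80, 0-60 5.7≤9.5).
P7: not dominated (best price).
P8: dominated by P10 (fuel economy 43≥25, cargo 79≥63, price 36≤42, 0-60 4.3≤7.1).
P9: not dominated (best 0-60).
P10: not dominated (best cargo).
P11: dominated by P7 (fuel economy 36≥15, cargo 46≥30, price 19≤24, 0-60 7.0≤11.9).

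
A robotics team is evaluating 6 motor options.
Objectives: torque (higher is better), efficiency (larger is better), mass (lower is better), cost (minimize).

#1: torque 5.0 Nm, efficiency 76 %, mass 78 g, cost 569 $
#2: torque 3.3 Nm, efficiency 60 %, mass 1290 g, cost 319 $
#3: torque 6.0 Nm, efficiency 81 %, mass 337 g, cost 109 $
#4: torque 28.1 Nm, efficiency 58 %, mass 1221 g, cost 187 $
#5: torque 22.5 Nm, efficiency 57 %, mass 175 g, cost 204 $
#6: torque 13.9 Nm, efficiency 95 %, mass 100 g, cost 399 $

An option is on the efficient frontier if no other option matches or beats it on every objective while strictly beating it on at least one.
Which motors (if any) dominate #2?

#3

#3: torque 6.0≥3.3, efficiency 81≥60, mass 337≤1290, cost 109≤319 — dominates #2.
Others (#1, #4, #5, #6) are each worse than #2 on at least one objective.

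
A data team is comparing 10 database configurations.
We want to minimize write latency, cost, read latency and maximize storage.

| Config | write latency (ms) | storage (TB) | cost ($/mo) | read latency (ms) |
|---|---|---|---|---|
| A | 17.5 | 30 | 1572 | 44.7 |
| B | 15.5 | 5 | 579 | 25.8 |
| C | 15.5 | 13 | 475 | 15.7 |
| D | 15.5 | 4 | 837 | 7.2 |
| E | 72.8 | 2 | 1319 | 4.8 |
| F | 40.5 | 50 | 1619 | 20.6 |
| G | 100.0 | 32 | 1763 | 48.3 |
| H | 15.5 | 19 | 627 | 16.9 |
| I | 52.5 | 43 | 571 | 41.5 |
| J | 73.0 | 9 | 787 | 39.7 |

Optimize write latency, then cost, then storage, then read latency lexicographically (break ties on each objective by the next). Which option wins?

First minimize write latency: best is 15.5, kept {B, C, D, H}.
Then minimize cost: best is 475, kept {C}.

C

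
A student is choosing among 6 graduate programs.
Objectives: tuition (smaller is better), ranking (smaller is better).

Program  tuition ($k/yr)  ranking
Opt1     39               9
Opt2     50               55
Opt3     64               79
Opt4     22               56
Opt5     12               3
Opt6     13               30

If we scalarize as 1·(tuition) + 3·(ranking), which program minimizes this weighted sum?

Opt1: 1·39 + 3·9 = 66
Opt2: 1·50 + 3·55 = 215
Opt3: 1·64 + 3·79 = 301
Opt4: 1·22 + 3·56 = 190
Opt5: 1·12 + 3·3 = 21
Opt6: 1·13 + 3·30 = 103
Lowest: Opt5 at 21.

Opt5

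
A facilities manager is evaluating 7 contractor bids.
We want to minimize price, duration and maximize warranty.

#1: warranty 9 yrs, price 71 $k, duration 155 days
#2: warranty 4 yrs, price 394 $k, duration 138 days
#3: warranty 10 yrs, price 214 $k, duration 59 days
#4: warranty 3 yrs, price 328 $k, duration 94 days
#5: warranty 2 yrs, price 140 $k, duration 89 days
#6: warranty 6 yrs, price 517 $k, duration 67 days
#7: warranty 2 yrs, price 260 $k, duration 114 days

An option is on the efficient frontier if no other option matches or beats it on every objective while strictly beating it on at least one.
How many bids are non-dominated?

#1: not dominated (best price).
#2: dominated by #3 (warranty 10≥4, price 214≤394, duration 59≤138).
#3: not dominated (best warranty).
#4: dominated by #3 (warranty 10≥3, price 214≤328, duration 59≤94).
#5: not dominated.
#6: dominated by #3 (warranty 10≥6, price 214≤517, duration 59≤67).
#7: dominated by #3 (warranty 10≥2, price 214≤260, duration 59≤114).
Pareto-optimal: #1, #3, #5 → 3.

3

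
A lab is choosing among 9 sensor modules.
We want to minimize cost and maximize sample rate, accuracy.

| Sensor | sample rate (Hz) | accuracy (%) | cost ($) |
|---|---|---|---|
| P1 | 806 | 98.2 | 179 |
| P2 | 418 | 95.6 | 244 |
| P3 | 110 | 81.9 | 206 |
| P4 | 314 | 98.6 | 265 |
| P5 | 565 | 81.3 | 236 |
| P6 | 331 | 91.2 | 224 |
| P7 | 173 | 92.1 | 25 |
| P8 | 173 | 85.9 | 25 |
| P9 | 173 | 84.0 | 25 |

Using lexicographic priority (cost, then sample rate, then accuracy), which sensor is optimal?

First minimize cost: best is 25, kept {P7, P8, P9}.
Then maximize sample rate: best is 173, kept {P7, P8, P9}.
Then maximize accuracy: best is 92.1, kept {P7}.

P7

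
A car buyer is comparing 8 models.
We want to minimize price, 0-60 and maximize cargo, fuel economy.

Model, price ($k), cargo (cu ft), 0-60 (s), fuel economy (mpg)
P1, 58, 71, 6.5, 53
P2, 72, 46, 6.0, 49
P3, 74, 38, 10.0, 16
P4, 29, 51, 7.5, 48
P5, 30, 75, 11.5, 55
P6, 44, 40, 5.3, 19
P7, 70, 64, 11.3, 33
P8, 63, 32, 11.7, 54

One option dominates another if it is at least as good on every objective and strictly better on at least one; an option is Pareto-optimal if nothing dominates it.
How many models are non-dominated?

P1: not dominated.
P2: not dominated.
P3: dominated by P1 (price 58≤74, cargo 71≥38, 0-60 6.5≤10.0, fuel economy 53≥16).
P4: not dominated (best price).
P5: not dominated (best cargo).
P6: not dominated (best 0-60).
P7: dominated by P1 (price 58≤70, cargo 71≥64, 0-60 6.5≤11.3, fuel economy 53≥33).
P8: dominated by P5 (price 30≤63, cargo 75≥32, 0-60 11.5≤11.7, fuel economy 55≥54).
Pareto-optimal: P1, P2, P4, P5, P6 → 5.

5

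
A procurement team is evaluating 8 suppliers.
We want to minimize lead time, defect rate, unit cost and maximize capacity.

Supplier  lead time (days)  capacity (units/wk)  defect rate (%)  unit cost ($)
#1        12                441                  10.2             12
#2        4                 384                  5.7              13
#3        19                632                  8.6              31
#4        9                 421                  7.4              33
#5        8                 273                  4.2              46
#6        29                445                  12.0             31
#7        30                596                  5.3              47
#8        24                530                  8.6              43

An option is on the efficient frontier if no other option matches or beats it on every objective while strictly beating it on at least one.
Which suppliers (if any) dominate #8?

#3

#3: lead time 19≤24, capacity 632≥530, defect rate 8.6≤8.6, unit cost 31≤43 — dominates #8.
Others (#1, #2, #4, #5, #6, #7) are each worse than #8 on at least one objective.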